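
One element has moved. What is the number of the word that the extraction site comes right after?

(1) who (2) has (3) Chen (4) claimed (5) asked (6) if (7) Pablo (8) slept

4

The displaced element is "who" (word 1).
It is linked across 1 clause boundary (Ø).
It functions as the subject of "asked", so the gap sits immediately after word 4 ("claimed").
Base order: Chen has claimed that who asked if Pablo slept.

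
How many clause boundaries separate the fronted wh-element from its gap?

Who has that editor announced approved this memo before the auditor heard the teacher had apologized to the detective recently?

1

"who" is extracted from the subject of "approved".
Boundaries crossed, outermost first: [Ø] — 1 in total.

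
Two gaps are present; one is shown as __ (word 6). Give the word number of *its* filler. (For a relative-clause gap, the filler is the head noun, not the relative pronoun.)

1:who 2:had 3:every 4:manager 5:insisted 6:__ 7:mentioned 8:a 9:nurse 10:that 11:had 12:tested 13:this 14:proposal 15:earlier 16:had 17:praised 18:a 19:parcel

The marked gap is the subject of "mentioned".
Its filler is the fronted wh-phrase "who", at word 1.
(The other dependency links word 9 to a gap after word 10.)

1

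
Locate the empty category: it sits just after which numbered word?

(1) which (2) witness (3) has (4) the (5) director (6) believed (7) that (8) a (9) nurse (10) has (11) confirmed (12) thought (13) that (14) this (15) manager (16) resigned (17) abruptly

The displaced element is "which witness" (word 2).
It is linked across 2 clause boundaries (that → Ø).
It functions as the subject of "thought", so the gap sits immediately after word 11 ("confirmed").
Base order: The director has believed that a nurse has confirmed that which witness thought that this manager resigned abruptly.

11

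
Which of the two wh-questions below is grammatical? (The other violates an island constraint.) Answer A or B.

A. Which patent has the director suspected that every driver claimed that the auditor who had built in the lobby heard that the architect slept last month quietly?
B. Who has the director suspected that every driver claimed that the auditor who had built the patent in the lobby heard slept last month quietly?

B

In A, the wh-phrase is extracted from inside a complex-NP island (relative clause) (introduced by "who"), which blocks movement.
In B, the extraction path crosses only that-complement boundaries, which are transparent.
So B is grammatical.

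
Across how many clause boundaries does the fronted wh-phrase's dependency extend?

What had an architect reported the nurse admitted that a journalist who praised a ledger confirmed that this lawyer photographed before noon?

3

"what" is extracted from the object of "photographed".
Boundaries crossed, outermost first: [Ø], [that], [that] — 3 in total.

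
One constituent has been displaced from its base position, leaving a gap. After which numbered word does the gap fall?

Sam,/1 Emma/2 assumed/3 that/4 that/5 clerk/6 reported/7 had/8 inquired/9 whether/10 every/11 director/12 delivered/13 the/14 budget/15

The displaced element is "Sam" (word 1).
It is linked across 2 clause boundaries (that → Ø).
It functions as the subject of "inquired", so the gap sits immediately after word 7 ("reported").
Base order: Emma assumed that that clerk reported Sam had inquired whether every director delivered the budget.

7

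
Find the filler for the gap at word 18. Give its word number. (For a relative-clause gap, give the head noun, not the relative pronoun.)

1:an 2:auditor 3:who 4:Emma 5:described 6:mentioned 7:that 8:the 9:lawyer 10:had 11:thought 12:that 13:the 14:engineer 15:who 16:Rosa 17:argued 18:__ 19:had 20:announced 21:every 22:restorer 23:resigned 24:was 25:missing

The gap at 18 is the subject of "announced", inside a relative clause.
The relative pronoun is "who" (word 15); it is bound by the head noun immediately before it.
Its filler is the head noun "engineer", at word 14.

14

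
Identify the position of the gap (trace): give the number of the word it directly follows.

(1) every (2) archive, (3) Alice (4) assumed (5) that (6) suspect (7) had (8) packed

The displaced element is "every archive" (word 2).
It is linked across 1 clause boundary (Ø).
It functions as the direct object of "packed", so the gap sits immediately after word 8 ("packed").
Base order: Alice assumed that suspect had packed every archive.

8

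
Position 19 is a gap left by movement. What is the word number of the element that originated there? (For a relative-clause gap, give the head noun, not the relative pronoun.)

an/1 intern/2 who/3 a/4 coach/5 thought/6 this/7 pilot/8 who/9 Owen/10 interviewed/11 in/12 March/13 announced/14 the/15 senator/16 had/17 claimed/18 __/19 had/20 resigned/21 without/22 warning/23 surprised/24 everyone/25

The gap at 19 is the subject of "resigned", inside a relative clause.
The relative pronoun is "who" (word 3); it is bound by the head noun immediately before it.
Its filler is the head noun "intern", at word 2.

2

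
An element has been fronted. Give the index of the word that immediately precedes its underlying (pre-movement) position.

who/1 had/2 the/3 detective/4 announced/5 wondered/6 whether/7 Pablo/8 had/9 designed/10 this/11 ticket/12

5

The displaced element is "who" (word 1).
It is linked across 1 clause boundary (Ø).
It functions as the subject of "wondered", so the gap sits immediately after word 5 ("announced").
Base order: The detective had announced that who wondered whether Pablo had designed this ticket.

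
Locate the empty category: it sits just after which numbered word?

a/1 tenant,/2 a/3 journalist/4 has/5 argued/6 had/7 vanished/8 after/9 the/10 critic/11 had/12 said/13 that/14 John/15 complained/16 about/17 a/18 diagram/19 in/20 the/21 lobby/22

The displaced element is "a tenant" (word 2).
It is linked across 1 clause boundary (Ø).
It functions as the subject of "vanished", so the gap sits immediately after word 6 ("argued").
Base order: A journalist has argued that a tenant had vanished after the critic had said that John complained about a diagram in the lobby.

6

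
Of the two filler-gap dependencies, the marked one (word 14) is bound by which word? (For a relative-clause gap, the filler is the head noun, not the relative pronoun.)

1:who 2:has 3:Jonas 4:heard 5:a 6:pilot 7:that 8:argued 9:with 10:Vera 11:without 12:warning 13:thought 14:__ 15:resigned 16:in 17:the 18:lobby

The marked gap is the subject of "resigned".
Its filler is the fronted wh-phrase "who", at word 1.
(The other dependency links word 6 to a gap after word 7.)

1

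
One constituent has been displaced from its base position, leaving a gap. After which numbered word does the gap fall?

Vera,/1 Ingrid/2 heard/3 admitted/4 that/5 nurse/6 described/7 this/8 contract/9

3

The displaced element is "Vera" (word 1).
It is linked across 1 clause boundary (Ø).
It functions as the subject of "admitted", so the gap sits immediately after word 3 ("heard").
Base order: Ingrid heard that Vera admitted that nurse described this contract.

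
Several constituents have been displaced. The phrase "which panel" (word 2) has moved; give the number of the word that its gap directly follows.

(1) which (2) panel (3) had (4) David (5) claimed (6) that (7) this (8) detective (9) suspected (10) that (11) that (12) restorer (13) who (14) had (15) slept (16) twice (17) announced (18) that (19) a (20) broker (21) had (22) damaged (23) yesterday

22

The displaced element is "which panel" (word 2).
It is linked across 3 clause boundaries (that → that → that).
It functions as the direct object of "damaged", so the gap sits immediately after word 22 ("damaged").
Base order: David had claimed that this detective suspected that that restorer who had slept twice announced that a broker had damaged which panel yesterday.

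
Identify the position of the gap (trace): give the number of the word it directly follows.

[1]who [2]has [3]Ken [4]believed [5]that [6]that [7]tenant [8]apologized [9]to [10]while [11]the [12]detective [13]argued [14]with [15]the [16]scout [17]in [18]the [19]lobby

The displaced element is "who" (word 1).
It is linked across 1 clause boundary (that).
It functions as the object of the preposition "to" of "apologized", so the gap sits immediately after word 9 ("to").
Base order: Ken has believed that that tenant apologized to who while the detective argued with the scout in the lobby.

9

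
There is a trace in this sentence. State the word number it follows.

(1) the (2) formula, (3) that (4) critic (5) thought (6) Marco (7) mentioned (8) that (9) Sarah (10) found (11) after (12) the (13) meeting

The displaced element is "the formula" (word 2).
It is linked across 2 clause boundaries (Ø → that).
It functions as the direct object of "found", so the gap sits immediately after word 10 ("found").
Base order: That critic thought Marco mentioned that Sarah found the formula after the meeting.

10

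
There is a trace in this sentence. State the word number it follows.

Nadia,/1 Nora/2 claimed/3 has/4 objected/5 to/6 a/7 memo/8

The displaced element is "Nadia" (word 1).
It is linked across 1 clause boundary (Ø).
It functions as the subject of "objected", so the gap sits immediately after word 3 ("claimed").
Base order: Nora claimed Nadia has objected to a memo.

3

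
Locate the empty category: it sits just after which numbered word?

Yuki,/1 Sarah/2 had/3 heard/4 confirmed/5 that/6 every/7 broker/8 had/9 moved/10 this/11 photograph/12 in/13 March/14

The displaced element is "Yuki" (word 1).
It is linked across 1 clause boundary (Ø).
It functions as the subject of "confirmed", so the gap sits immediately after word 4 ("heard").
Base order: Sarah had heard that Yuki confirmed that every broker had moved this photograph in March.

4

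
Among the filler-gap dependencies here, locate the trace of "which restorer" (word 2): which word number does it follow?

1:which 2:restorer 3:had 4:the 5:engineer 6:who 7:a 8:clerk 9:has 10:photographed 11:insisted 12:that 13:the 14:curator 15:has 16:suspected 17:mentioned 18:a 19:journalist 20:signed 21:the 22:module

The displaced element is "which restorer" (word 2).
It is linked across 2 clause boundaries (that → Ø).
It functions as the subject of "mentioned", so the gap sits immediately after word 16 ("suspected").
Base order: The engineer who a clerk has photographed had insisted that the curator has suspected that which restorer mentioned a journalist signed the module.

16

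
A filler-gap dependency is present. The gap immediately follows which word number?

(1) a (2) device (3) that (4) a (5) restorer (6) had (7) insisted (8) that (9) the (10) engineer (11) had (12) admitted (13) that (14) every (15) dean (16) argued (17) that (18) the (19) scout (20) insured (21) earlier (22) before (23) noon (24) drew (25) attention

The displaced element is "a device" (word 2).
It is linked across 3 clause boundaries (that → that → that).
It functions as the direct object of "insured", so the gap sits immediately after word 20 ("insured").
Base order: A restorer had insisted that the engineer had admitted that every dean argued that the scout insured a device earlier before noon.

20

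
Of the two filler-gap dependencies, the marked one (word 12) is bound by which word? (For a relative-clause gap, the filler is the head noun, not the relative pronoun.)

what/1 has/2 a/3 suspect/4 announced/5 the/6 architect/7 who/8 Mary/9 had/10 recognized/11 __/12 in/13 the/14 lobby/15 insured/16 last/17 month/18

The marked gap is inside the relative clause, the direct object of "recognized".
Its filler is the head noun "architect" (via "who"), at word 7.
(The other dependency links word 1 to a gap after word 16.)

7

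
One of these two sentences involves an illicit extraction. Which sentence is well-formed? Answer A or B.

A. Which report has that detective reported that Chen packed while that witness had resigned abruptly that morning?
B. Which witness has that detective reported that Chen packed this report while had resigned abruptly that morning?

In B, the wh-phrase is extracted from inside an adjunct island (introduced by "while"), which blocks movement.
In A, the extraction path crosses only that-complement boundaries, which are transparent.
So A is grammatical.

A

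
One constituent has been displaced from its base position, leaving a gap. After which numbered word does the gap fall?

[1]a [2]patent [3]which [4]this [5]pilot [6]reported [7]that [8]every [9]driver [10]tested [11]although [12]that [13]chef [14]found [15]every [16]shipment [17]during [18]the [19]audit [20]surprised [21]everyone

10

The displaced element is "a patent" (word 2).
It is linked across 1 clause boundary (that).
It functions as the direct object of "tested", so the gap sits immediately after word 10 ("tested").
Base order: This pilot reported that every driver tested a patent although that chef found every shipment during the audit.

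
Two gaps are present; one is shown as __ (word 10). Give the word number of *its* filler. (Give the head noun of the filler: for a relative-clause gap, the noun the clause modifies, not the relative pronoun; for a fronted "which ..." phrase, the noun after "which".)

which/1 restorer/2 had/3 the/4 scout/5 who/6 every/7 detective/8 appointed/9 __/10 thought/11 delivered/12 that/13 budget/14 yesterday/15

The marked gap is inside the relative clause, the direct object of "appointed".
Its filler is the head noun "scout" (via "who"), at word 5.
(The other dependency links word 2 to a gap after word 11.)

5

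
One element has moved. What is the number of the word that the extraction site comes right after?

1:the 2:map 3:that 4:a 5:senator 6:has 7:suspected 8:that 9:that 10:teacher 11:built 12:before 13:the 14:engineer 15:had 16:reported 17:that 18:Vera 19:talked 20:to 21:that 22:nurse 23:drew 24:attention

11

The displaced element is "the map" (word 2).
It is linked across 1 clause boundary (that).
It functions as the direct object of "built", so the gap sits immediately after word 11 ("built").
Base order: A senator has suspected that that teacher built the map before the engineer had reported that Vera talked to that nurse.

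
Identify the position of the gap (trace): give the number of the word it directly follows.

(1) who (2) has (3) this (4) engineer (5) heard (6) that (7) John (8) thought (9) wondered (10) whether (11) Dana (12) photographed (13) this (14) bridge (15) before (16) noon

The displaced element is "who" (word 1).
It is linked across 2 clause boundaries (that → Ø).
It functions as the subject of "wondered", so the gap sits immediately after word 8 ("thought").
Base order: This engineer has heard that John thought that who wondered whether Dana photographed this bridge before noon.

8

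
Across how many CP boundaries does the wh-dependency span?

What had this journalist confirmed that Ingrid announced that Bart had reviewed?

"what" is extracted from the object of "reviewed".
Boundaries crossed, outermost first: [that], [that] — 2 in total.

2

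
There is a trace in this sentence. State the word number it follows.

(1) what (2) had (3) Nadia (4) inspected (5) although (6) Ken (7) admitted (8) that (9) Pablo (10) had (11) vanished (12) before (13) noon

The displaced element is "what" (word 1).
It functions as the direct object of "inspected", so the gap sits immediately after word 4 ("inspected").
Base order: Nadia had inspected what although Ken admitted that Pablo had vanished before noon.

4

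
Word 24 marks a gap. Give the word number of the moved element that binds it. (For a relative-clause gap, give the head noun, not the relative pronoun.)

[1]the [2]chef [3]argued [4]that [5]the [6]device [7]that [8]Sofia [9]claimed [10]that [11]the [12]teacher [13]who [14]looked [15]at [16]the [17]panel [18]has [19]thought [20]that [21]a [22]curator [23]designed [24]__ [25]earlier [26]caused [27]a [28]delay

The gap at 24 is the object of "designed", inside a relative clause.
The relative pronoun is "that" (word 7); it is bound by the head noun immediately before it.
Its filler is the head noun "device", at word 6.

6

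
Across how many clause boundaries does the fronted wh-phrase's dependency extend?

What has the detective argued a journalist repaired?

1

"what" is extracted from the object of "repaired".
Boundaries crossed, outermost first: [Ø] — 1 in total.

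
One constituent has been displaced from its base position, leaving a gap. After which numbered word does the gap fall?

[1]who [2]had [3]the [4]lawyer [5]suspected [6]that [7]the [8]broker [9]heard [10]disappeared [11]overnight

9

The displaced element is "who" (word 1).
It is linked across 2 clause boundaries (that → Ø).
It functions as the subject of "disappeared", so the gap sits immediately after word 9 ("heard").
Base order: The lawyer had suspected that the broker heard who disappeared overnight.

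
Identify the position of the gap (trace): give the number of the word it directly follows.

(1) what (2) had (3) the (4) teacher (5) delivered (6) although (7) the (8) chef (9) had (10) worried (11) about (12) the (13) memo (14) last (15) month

5

The displaced element is "what" (word 1).
It functions as the direct object of "delivered", so the gap sits immediately after word 5 ("delivered").
Base order: The teacher had delivered what although the chef had worried about the memo last month.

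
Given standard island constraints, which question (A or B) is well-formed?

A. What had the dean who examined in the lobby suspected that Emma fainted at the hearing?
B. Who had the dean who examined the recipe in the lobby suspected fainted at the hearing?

B

In A, the wh-phrase is extracted from inside a complex-NP island (relative clause) (introduced by "who"), which blocks movement.
In B, the extraction path crosses only that-complement boundaries, which are transparent.
So B is grammatical.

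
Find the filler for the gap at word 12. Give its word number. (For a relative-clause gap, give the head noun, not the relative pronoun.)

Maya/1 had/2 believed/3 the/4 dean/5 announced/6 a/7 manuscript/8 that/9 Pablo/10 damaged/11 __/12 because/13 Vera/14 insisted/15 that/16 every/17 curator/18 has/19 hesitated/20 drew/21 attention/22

The gap at 12 is the object of "damaged", inside a relative clause.
The relative pronoun is "that" (word 9); it is bound by the head noun immediately before it.
Its filler is the head noun "manuscript", at word 8.

8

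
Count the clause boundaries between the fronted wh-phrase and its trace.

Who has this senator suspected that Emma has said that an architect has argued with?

"who" is extracted from the PP object of "argued".
Boundaries crossed, outermost first: [that], [that] — 2 in total.

2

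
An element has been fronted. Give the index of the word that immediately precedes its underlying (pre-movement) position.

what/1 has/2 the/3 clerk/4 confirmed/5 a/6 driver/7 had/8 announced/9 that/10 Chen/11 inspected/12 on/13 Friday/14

12

The displaced element is "what" (word 1).
It is linked across 2 clause boundaries (Ø → that).
It functions as the direct object of "inspected", so the gap sits immediately after word 12 ("inspected").
Base order: The clerk has confirmed a driver had announced that Chen inspected what on Friday.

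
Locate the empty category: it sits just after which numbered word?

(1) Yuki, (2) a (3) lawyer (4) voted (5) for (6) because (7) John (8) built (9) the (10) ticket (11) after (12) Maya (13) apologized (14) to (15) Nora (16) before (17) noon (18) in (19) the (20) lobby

5

The displaced element is "Yuki" (word 1).
It functions as the object of the preposition "for" of "voted", so the gap sits immediately after word 5 ("for").
Base order: A lawyer voted for Yuki because John built the ticket after Maya apologized to Nora before noon in the lobby.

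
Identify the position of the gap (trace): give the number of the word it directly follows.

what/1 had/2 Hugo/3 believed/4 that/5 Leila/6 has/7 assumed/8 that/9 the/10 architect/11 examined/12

12

The displaced element is "what" (word 1).
It is linked across 2 clause boundaries (that → that).
It functions as the direct object of "examined", so the gap sits immediately after word 12 ("examined").
Base order: Hugo had believed that Leila has assumed that the architect examined what.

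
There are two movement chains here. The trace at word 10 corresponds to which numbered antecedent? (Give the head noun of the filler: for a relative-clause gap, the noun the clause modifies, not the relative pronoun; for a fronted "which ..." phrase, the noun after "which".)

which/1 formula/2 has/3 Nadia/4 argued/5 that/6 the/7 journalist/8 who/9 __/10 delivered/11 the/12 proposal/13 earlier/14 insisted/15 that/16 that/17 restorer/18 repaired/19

The marked gap is inside the relative clause, the subject of "delivered".
Its filler is the head noun "journalist" (via "who"), at word 8.
(The other dependency links word 2 to a gap after word 19.)

8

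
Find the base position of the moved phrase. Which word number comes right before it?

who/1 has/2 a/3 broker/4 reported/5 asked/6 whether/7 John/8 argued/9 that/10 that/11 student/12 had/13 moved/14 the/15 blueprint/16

5

The displaced element is "who" (word 1).
It is linked across 1 clause boundary (Ø).
It functions as the subject of "asked", so the gap sits immediately after word 5 ("reported").
Base order: A broker has reported that who asked whether John argued that that student had moved the blueprint.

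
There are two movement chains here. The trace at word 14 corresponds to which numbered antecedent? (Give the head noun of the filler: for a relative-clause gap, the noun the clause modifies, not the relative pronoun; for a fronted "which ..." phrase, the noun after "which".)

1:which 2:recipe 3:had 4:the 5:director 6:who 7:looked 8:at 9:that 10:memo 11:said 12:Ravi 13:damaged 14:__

The marked gap is the direct object of "damaged".
Its filler is the fronted wh-phrase "which recipe", at word 2.
(The other dependency links word 5 to a gap after word 6.)

2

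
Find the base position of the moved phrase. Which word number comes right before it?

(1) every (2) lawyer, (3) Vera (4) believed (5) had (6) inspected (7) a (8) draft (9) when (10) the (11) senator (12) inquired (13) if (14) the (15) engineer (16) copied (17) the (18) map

The displaced element is "every lawyer" (word 2).
It is linked across 1 clause boundary (Ø).
It functions as the subject of "inspected", so the gap sits immediately after word 4 ("believed").
Base order: Vera believed every lawyer had inspected a draft when the senator inquired if the engineer copied the map.

4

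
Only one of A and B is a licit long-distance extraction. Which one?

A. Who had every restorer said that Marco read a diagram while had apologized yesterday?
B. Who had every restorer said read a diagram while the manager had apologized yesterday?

B

In A, the wh-phrase is extracted from inside an adjunct island (introduced by "while"), which blocks movement.
In B, the extraction path crosses only that-complement boundaries, which are transparent.
So B is grammatical.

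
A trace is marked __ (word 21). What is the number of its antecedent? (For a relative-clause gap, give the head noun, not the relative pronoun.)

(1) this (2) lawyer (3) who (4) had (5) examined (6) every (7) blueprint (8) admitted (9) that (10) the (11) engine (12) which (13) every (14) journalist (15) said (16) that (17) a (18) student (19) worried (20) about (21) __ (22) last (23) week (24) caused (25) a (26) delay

The gap at 21 is the prepositional object of "worried", inside a relative clause.
The relative pronoun is "which" (word 12); it is bound by the head noun immediately before it.
Its filler is the head noun "engine", at word 11.

11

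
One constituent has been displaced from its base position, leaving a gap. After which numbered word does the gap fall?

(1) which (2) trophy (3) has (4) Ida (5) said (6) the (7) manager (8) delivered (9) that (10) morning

The displaced element is "which trophy" (word 2).
It is linked across 1 clause boundary (Ø).
It functions as the direct object of "delivered", so the gap sits immediately after word 8 ("delivered").
Base order: Ida has said the manager delivered which trophy that morning.

8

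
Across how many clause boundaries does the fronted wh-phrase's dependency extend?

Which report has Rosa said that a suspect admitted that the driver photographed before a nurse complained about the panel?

"which report" is extracted from the object of "photographed".
Boundaries crossed, outermost first: [that], [that] — 2 in total.

2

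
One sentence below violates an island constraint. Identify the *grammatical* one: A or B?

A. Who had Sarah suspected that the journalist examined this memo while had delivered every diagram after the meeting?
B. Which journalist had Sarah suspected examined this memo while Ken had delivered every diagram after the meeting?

B

In A, the wh-phrase is extracted from inside an adjunct island (introduced by "while"), which blocks movement.
In B, the extraction path crosses only that-complement boundaries, which are transparent.
So B is grammatical.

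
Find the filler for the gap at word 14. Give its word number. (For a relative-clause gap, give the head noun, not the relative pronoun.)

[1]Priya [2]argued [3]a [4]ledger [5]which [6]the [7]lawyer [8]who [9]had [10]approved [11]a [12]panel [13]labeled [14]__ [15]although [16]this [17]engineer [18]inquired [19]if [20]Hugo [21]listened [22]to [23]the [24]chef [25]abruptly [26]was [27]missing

4

The gap at 14 is the object of "labeled", inside a relative clause.
The relative pronoun is "which" (word 5); it is bound by the head noun immediately before it.
Its filler is the head noun "ledger", at word 4.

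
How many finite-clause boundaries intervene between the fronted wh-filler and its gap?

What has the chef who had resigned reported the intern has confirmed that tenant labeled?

2

"what" is extracted from the object of "labeled".
Boundaries crossed, outermost first: [Ø], [Ø] — 2 in total.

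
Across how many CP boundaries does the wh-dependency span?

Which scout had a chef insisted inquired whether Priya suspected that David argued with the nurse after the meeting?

"which scout" is extracted from the subject of "inquired".
Boundaries crossed, outermost first: [Ø] — 1 in total.

1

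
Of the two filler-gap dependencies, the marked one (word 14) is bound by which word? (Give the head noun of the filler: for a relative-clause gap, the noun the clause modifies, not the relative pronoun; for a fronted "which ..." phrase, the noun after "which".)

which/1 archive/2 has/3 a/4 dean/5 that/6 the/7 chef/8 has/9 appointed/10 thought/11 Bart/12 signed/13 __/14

2

The marked gap is the direct object of "signed".
Its filler is the fronted wh-phrase "which archive", at word 2.
(The other dependency links word 5 to a gap after word 10.)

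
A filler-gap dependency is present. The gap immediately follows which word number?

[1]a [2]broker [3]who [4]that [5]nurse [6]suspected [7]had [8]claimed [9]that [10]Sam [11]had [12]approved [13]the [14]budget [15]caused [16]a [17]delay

The displaced element is "a broker" (word 2).
It is linked across 1 clause boundary (Ø).
It functions as the subject of "claimed", so the gap sits immediately after word 6 ("suspected").
Base order: That nurse suspected that a broker had claimed that Sam had approved the budget.

6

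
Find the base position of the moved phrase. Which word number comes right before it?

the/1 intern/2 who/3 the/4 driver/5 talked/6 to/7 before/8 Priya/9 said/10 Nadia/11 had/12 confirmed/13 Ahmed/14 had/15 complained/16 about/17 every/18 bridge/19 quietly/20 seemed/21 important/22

The displaced element is "the intern" (word 2).
It functions as the object of the preposition "to" of "talked", so the gap sits immediately after word 7 ("to").
Base order: The driver talked to the intern before Priya said Nadia had confirmed Ahmed had complained about every bridge quietly.

7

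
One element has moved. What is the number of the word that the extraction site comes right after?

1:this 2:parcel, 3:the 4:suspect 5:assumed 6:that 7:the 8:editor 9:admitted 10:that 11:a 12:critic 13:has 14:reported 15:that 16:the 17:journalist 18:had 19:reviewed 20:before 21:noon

The displaced element is "this parcel" (word 2).
It is linked across 3 clause boundaries (that → that → that).
It functions as the direct object of "reviewed", so the gap sits immediately after word 19 ("reviewed").
Base order: The suspect assumed that the editor admitted that a critic has reported that the journalist had reviewed this parcel before noon.

19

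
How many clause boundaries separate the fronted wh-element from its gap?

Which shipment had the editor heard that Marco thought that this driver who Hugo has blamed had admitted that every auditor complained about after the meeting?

3

"which shipment" is extracted from the PP object of "complained".
Boundaries crossed, outermost first: [that], [that], [that] — 3 in total.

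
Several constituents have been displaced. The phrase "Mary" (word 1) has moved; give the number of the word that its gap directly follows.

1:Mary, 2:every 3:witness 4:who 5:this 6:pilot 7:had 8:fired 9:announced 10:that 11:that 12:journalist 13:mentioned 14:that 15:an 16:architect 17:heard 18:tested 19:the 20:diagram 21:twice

17

The displaced element is "Mary" (word 1).
It is linked across 3 clause boundaries (that → that → Ø).
It functions as the subject of "tested", so the gap sits immediately after word 17 ("heard").
Base order: Every witness who this pilot had fired announced that that journalist mentioned that an architect heard Mary tested the diagram twice.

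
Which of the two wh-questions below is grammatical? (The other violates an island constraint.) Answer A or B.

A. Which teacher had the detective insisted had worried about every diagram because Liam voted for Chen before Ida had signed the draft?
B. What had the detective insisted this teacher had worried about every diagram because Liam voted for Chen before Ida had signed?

A

In B, the wh-phrase is extracted from inside an adjunct island (introduced by "because"), which blocks movement.
In A, the extraction path crosses only that-complement boundaries, which are transparent.
So A is grammatical.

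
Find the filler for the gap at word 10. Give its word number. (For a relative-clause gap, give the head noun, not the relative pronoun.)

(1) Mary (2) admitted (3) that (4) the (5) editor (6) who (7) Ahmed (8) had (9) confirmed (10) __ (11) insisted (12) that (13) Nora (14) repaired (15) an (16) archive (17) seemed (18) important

The gap at 10 is the subject of "insisted", inside a relative clause.
The relative pronoun is "who" (word 6); it is bound by the head noun immediately before it.
Its filler is the head noun "editor", at word 5.

5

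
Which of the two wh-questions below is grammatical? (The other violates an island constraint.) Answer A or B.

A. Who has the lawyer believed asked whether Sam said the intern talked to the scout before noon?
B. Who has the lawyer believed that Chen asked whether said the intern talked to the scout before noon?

A

In B, the wh-phrase is extracted from inside a wh-island (introduced by "whether"), which blocks movement.
In A, the extraction path crosses only that-complement boundaries, which are transparent.
So A is grammatical.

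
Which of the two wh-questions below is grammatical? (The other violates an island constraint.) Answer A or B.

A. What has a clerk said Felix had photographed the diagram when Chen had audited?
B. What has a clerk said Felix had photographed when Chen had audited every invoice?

B

In A, the wh-phrase is extracted from inside an adjunct island (introduced by "when"), which blocks movement.
In B, the extraction path crosses only that-complement boundaries, which are transparent.
So B is grammatical.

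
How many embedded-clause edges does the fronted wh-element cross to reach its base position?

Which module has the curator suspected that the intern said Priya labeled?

2

"which module" is extracted from the object of "labeled".
Boundaries crossed, outermost first: [that], [Ø] — 2 in total.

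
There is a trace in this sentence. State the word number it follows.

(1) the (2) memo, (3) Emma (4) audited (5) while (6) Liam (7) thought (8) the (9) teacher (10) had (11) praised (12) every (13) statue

The displaced element is "the memo" (word 2).
It functions as the direct object of "audited", so the gap sits immediately after word 4 ("audited").
Base order: Emma audited the memo while Liam thought the teacher had praised every statue.

4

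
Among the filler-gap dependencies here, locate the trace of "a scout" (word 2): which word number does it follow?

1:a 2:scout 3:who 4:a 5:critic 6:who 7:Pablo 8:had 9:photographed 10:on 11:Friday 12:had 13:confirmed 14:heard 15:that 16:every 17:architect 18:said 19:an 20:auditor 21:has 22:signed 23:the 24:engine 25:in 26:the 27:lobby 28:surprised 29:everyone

The displaced element is "a scout" (word 2).
It is linked across 1 clause boundary (Ø).
It functions as the subject of "heard", so the gap sits immediately after word 13 ("confirmed").
Base order: A critic who Pablo had photographed on Friday had confirmed that a scout heard that every architect said an auditor has signed the engine in the lobby.

13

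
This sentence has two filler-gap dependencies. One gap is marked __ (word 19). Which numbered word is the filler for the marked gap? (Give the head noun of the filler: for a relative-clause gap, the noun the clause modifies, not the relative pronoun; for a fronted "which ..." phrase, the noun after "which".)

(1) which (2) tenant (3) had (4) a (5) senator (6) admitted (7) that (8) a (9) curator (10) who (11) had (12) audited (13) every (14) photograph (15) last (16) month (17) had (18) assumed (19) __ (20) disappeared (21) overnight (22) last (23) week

The marked gap is the subject of "disappeared".
Its filler is the fronted wh-phrase "which tenant", at word 2.
(The other dependency links word 9 to a gap after word 10.)

2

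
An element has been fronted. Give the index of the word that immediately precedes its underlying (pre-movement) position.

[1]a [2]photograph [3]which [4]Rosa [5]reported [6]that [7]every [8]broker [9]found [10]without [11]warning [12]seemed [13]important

The displaced element is "a photograph" (word 2).
It is linked across 1 clause boundary (that).
It functions as the direct object of "found", so the gap sits immediately after word 9 ("found").
Base order: Rosa reported that every broker found a photograph without warning.

9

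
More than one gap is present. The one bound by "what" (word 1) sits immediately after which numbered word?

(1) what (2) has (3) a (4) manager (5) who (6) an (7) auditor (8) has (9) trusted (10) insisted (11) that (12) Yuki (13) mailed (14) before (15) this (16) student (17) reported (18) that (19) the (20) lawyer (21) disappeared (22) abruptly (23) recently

13

The displaced element is "what" (word 1).
It is linked across 1 clause boundary (that).
It functions as the direct object of "mailed", so the gap sits immediately after word 13 ("mailed").
Base order: A manager who an auditor has trusted has insisted that Yuki mailed what before this student reported that the lawyer disappeared abruptly recently.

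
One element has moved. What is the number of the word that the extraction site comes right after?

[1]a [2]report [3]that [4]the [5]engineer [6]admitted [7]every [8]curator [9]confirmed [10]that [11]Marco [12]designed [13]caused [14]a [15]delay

12

The displaced element is "a report" (word 2).
It is linked across 2 clause boundaries (Ø → that).
It functions as the direct object of "designed", so the gap sits immediately after word 12 ("designed").
Base order: The engineer admitted every curator confirmed that Marco designed a report.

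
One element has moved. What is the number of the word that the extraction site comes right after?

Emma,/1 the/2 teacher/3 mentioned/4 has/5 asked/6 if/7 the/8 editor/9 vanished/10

4

The displaced element is "Emma" (word 1).
It is linked across 1 clause boundary (Ø).
It functions as the subject of "asked", so the gap sits immediately after word 4 ("mentioned").
Base order: The teacher mentioned that Emma has asked if the editor vanished.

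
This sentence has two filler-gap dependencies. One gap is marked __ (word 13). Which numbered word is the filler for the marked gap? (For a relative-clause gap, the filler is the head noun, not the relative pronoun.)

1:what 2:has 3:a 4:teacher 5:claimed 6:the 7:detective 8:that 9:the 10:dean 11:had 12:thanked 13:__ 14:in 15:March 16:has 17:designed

7

The marked gap is inside the relative clause, the direct object of "thanked".
Its filler is the head noun "detective" (via "that"), at word 7.
(The other dependency links word 1 to a gap after word 17.)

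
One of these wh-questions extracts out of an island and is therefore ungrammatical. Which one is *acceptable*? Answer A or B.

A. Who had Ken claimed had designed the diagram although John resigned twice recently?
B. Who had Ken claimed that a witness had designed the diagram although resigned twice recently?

A

In B, the wh-phrase is extracted from inside an adjunct island (introduced by "although"), which blocks movement.
In A, the extraction path crosses only that-complement boundaries, which are transparent.
So A is grammatical.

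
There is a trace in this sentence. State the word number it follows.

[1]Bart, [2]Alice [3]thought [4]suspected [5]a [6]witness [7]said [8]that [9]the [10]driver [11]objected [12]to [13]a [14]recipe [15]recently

3

The displaced element is "Bart" (word 1).
It is linked across 1 clause boundary (Ø).
It functions as the subject of "suspected", so the gap sits immediately after word 3 ("thought").
Base order: Alice thought Bart suspected a witness said that the driver objected to a recipe recently.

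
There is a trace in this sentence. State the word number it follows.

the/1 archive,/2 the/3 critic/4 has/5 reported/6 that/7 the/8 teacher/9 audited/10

The displaced element is "the archive" (word 2).
It is linked across 1 clause boundary (that).
It functions as the direct object of "audited", so the gap sits immediately after word 10 ("audited").
Base order: The critic has reported that the teacher audited the archive.

10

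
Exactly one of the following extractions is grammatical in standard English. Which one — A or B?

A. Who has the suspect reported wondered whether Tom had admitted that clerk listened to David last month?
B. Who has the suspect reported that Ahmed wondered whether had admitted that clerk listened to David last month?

In B, the wh-phrase is extracted from inside a wh-island (introduced by "whether"), which blocks movement.
In A, the extraction path crosses only that-complement boundaries, which are transparent.
So A is grammatical.

A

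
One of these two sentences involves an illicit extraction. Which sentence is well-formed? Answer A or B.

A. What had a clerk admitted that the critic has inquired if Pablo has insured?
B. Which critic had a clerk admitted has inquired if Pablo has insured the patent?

In A, the wh-phrase is extracted from inside a wh-island (introduced by "if"), which blocks movement.
In B, the extraction path crosses only that-complement boundaries, which are transparent.
So B is grammatical.

B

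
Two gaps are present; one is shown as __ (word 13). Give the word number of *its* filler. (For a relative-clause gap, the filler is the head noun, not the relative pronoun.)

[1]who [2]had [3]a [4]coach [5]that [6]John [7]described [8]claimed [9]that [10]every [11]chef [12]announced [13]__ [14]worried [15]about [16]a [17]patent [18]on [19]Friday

The marked gap is the subject of "worried".
Its filler is the fronted wh-phrase "who", at word 1.
(The other dependency links word 4 to a gap after word 7.)

1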